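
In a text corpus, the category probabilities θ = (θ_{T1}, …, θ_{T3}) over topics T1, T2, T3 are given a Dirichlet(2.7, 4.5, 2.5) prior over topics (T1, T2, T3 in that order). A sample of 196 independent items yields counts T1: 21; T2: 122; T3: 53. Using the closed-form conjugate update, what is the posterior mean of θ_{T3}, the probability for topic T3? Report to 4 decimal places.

The Dirichlet prior is conjugate to the Multinomial likelihood: each posterior αⱼ = prior αⱼ + observed count nⱼ.
Posterior concentration: (23.7, 126.5, 55.5), total = 205.7.
E[θ_{T3}|data] = α_{T3}/Σα = 55.5/205.7 = 0.2698.

0.2698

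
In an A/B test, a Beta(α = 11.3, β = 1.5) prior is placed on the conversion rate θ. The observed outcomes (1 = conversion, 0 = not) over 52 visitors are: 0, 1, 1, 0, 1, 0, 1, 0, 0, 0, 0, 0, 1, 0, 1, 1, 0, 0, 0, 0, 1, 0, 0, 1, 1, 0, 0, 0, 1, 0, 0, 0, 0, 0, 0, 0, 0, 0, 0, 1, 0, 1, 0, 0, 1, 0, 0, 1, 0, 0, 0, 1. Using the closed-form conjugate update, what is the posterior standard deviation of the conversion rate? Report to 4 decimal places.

0.0609

The Beta prior is conjugate to a Binomial/Bernoulli likelihood; the update adds successes to α and failures to β.
Posterior: Beta(α+k, β+n−k) = Beta(11.3+16, 1.5+36) = Beta(27.3, 37.5).
Var = αβ/((α+β)²(α+β+1)) = 27.3·37.5/(64.8²·65.8) = 0.00370525; SD = √0.00370525 = 0.0609.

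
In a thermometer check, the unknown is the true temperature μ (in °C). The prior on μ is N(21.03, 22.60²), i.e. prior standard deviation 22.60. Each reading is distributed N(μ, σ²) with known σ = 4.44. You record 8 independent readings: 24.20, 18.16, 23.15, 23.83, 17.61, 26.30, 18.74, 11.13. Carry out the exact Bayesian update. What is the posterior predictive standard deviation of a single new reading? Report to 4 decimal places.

4.7081

For Normal data with known variance σ², a Normal(μ₀, σ₀²) prior on μ is conjugate. Posterior precision = 1/σ₀² + n/σ²; posterior mean is the precision-weighted average of μ₀ and x̄.
σ₀² = 22.60² = 510.76, σ² = 4.44² = 19.7136; σ² + n·σ₀² = 19.7136 + 8·510.76 = 4105.7936.
Posterior precision = 1/σ₀² + n/σ² = 1/510.76 + 8/19.7136 = (σ² + n·σ₀²)/(σ₀²σ²) = 4105.7936/(510.76·19.7136); posterior variance σₙ² = σ₀²σ²/(σ² + n·σ₀²) = 510.76·19.7136/4105.7936 = 2.452368.
Predictive variance for one new observation = σₙ² + σ² = 510.76·19.7136/4105.7936 + 19.7136 = σ²·(σ₀² + 4105.7936)/4105.7936 = 19.7136·4616.5536/4105.7936 = 22.165968; SD = √(19.7136·4616.5536/4105.7936) = 4.7081.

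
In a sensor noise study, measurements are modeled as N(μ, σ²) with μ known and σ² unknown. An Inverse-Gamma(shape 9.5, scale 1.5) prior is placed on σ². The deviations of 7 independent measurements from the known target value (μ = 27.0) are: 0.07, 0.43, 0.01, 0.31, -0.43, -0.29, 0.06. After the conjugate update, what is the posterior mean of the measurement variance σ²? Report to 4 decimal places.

With known mean μ and an Inverse-Gamma(α, β) prior on σ², the Normal likelihood is conjugate: posterior is Inv-Gamma(α + n/2, β + Σ(xᵢ−μ)²/2).
Σ(xᵢ−μ)² = (0.07)² + (0.43)² + (0.01)² + (0.31)² + (-0.43)² + (-0.29)² + (0.06)² = 0.5586.
Posterior: Inv-Gamma(9.5 + 7/2, 1.5 + 0.5586/2) = Inv-Gamma(13.00, 1.77930).
E[σ²|data] = β/(α−1) = 1.77930/12.00 = 0.1483.

0.1483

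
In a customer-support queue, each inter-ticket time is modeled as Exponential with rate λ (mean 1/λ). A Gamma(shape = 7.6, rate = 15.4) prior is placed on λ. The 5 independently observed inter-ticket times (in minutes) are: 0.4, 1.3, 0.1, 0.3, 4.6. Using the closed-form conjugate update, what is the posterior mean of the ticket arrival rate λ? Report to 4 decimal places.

With a Gamma(shape α, rate β) prior on the exponential rate λ, the posterior after n observations with total T = Σxᵢ is Gamma(α+n, β+T).
Sum of observations T = 6.7 minutes; n = 5.
Posterior: Gamma(7.6+5, 15.4+6.7) = Gamma(12.6, 22.1).
Posterior mean of λ = α/β = 12.6/22.1 = 0.5701.

0.5701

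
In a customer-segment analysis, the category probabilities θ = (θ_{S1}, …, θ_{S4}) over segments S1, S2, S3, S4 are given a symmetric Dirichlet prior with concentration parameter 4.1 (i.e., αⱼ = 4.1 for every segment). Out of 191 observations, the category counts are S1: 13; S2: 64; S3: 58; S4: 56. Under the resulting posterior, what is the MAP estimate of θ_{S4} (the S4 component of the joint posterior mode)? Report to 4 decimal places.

0.2906

The Dirichlet prior is conjugate to the Multinomial likelihood: each posterior αⱼ = prior αⱼ + observed count nⱼ.
Posterior concentration: (17.1, 68.1, 62.1, 60.1), total = 207.4.
Joint mode component: (α_{S4}−1)/(Σα−K) = 59.1/203.4 = 0.2906.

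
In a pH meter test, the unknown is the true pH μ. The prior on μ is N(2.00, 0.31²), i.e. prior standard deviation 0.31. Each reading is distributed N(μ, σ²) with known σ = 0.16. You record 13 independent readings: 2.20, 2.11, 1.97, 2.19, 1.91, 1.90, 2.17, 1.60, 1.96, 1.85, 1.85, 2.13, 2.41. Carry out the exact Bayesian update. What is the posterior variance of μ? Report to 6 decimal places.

For Normal data with known variance σ², a Normal(μ₀, σ₀²) prior on μ is conjugate. Posterior precision = 1/σ₀² + n/σ²; posterior mean is the precision-weighted average of μ₀ and x̄.
σ₀² = 0.31² = 0.0961, σ² = 0.16² = 0.0256; σ² + n·σ₀² = 0.0256 + 13·0.0961 = 1.2749.
Posterior precision = 1/σ₀² + n/σ² = 1/0.0961 + 13/0.0256 = (σ² + n·σ₀²)/(σ₀²σ²) = 1.2749/(0.0961·0.0256); posterior variance σₙ² = σ₀²σ²/(σ² + n·σ₀²) = 0.0961·0.0256/1.2749 = 0.001930.

0.001930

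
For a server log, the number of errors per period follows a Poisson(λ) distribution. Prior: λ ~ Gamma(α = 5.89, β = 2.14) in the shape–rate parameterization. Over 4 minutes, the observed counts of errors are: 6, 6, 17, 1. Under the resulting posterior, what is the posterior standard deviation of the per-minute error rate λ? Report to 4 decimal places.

0.9757

With a Gamma(shape α, rate β) prior, the Poisson likelihood is conjugate: the posterior is Gamma(α + ΣXᵢ, β + n).
Sum of counts S = 30 over n = 4 minutes.
Posterior: Gamma(α+S, β+n) = Gamma(5.89+30, 2.14+4) = Gamma(35.89, 6.14).
SD = √α/β = √35.89/6.14 = 0.9757.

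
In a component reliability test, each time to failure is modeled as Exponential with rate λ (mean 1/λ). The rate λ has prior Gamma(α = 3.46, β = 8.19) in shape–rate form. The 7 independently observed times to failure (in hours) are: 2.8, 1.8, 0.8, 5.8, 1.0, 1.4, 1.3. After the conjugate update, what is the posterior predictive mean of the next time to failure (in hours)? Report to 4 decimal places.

2.4408

With a Gamma(shape α, rate β) prior on the exponential rate λ, the posterior after n observations with total T = Σxᵢ is Gamma(α+n, β+T).
Sum of observations T = 14.9 hours; n = 7.
Posterior: Gamma(3.46+7, 8.19+14.9) = Gamma(10.46, 23.09).
The predictive distribution for the next observation is Lomax; its mean is β/(α−1) = 23.09/9.46 = 2.4408.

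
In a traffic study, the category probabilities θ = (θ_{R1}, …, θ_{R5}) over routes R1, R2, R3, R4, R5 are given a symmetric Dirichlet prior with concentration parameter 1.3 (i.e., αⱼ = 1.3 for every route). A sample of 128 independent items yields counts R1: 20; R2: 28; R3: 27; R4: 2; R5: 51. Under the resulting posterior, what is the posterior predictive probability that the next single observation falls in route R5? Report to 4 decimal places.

0.3888

The Dirichlet prior is conjugate to the Multinomial likelihood: each posterior αⱼ = prior αⱼ + observed count nⱼ.
Posterior concentration: (21.3, 29.3, 28.3, 3.3, 52.3), total = 134.5.
P(next = R5 | data) = α_{R5}/Σα = 0.3888.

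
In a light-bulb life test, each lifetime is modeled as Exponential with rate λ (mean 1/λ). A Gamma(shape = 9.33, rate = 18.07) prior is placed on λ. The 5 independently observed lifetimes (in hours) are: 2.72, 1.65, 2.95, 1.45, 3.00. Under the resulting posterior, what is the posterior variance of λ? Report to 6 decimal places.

With a Gamma(shape α, rate β) prior on the exponential rate λ, the posterior after n observations with total T = Σxᵢ is Gamma(α+n, β+T).
Sum of observations T = 11.77 hours; n = 5.
Posterior: Gamma(9.33+5, 18.07+11.77) = Gamma(14.33, 29.84).
Var = α/β² = 0.016093.

0.016093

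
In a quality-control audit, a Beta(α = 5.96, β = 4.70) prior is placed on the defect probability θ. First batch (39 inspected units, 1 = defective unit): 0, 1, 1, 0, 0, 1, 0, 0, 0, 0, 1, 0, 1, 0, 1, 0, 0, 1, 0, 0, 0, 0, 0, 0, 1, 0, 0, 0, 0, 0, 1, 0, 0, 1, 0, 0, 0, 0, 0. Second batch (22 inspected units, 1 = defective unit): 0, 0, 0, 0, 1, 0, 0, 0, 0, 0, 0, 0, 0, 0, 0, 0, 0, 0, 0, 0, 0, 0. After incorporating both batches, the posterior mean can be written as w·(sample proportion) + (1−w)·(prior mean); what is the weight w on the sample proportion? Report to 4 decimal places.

0.8512

The Beta prior is conjugate to a Binomial/Bernoulli likelihood; the update adds successes to α and failures to β.
Total number of inspected units: n = 39 + 22 = 61.
Posterior mean = (α₀+k)/(α₀+β₀+n) = [n/(α₀+β₀+n)]·(k/n) + [(α₀+β₀)/(α₀+β₀+n)]·α₀/(α₀+β₀), so only n and the prior enter the weight.
The weight on the data is w = n/(α₀+β₀+n) = 61/(5.96+4.70+61) = 61/71.66 = 0.8512.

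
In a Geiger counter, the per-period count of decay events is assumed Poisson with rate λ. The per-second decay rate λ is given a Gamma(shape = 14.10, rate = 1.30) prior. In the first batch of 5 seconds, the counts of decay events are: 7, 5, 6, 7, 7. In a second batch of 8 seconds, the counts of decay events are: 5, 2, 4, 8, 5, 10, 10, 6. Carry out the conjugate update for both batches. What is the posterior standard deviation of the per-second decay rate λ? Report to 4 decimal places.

With a Gamma(shape α, rate β) prior, the Poisson likelihood is conjugate: the posterior is Gamma(α + ΣXᵢ, β + n).
Batch 1: sum of counts S = 32 over n = 5 seconds.
After batch 1: Gamma(α+S, β+n) = Gamma(14.10+32, 1.30+5) = Gamma(46.10, 6.30).
Batch 2: sum of counts S = 50 over n = 8 seconds.
After batch 2: Gamma(α+S, β+n) = Gamma(46.10+50, 6.30+8) = Gamma(96.10, 14.30).
SD = √α/β = √96.10/14.30 = 0.6855.

0.6855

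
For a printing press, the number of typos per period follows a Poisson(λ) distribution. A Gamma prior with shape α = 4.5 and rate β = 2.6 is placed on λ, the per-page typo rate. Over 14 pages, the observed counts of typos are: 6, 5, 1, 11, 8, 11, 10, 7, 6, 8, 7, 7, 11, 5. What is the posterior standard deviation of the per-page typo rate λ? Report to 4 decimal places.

With a Gamma(shape α, rate β) prior, the Poisson likelihood is conjugate: the posterior is Gamma(α + ΣXᵢ, β + n).
Sum of counts S = 103 over n = 14 pages.
Posterior: Gamma(α+S, β+n) = Gamma(4.5+103, 2.6+14) = Gamma(107.5, 16.6).
SD = √α/β = √107.5/16.6 = 0.6246.

0.6246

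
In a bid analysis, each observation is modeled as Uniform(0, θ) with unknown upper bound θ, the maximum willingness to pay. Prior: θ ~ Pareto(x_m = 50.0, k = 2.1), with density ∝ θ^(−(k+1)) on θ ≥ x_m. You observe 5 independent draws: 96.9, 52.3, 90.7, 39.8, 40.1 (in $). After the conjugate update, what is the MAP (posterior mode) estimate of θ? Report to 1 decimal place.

96.9

A Pareto(scale x_m, shape k) prior on the upper bound θ of Uniform(0, θ) is conjugate: posterior is Pareto(max(x_m, max xᵢ), k + n).
Sample maximum = 96.9; prior scale x_m = 50.0 → posterior scale = max = 96.9.
Posterior shape = 2.1 + 5 = 7.1.
The Pareto density is decreasing on [x_m, ∞), so the mode is x_m = 96.9.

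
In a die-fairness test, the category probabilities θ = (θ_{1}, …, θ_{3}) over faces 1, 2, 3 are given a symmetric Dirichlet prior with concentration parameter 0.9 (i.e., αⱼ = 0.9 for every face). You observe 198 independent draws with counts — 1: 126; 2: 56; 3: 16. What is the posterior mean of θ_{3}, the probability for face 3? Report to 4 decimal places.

0.0842

The Dirichlet prior is conjugate to the Multinomial likelihood: each posterior αⱼ = prior αⱼ + observed count nⱼ.
Posterior concentration: (126.9, 56.9, 16.9), total = 200.7.
E[θ_{3}|data] = α_{3}/Σα = 16.9/200.7 = 0.0842.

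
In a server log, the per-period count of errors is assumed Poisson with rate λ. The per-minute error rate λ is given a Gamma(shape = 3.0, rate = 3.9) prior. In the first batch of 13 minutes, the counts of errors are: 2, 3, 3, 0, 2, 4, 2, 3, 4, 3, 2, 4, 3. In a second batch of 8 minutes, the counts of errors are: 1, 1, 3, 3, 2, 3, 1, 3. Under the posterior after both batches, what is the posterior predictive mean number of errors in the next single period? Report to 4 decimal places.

With a Gamma(shape α, rate β) prior, the Poisson likelihood is conjugate: the posterior is Gamma(α + ΣXᵢ, β + n).
Batch 1: sum of counts S = 35 over n = 13 minutes.
After batch 1: Gamma(α+S, β+n) = Gamma(3.0+35, 3.9+13) = Gamma(38.0, 16.9).
Batch 2: sum of counts S = 17 over n = 8 minutes.
After batch 2: Gamma(α+S, β+n) = Gamma(38.0+17, 16.9+8) = Gamma(55.0, 24.9).
The predictive distribution for one future period is NegBinom with mean α/β = 2.2088.

2.2088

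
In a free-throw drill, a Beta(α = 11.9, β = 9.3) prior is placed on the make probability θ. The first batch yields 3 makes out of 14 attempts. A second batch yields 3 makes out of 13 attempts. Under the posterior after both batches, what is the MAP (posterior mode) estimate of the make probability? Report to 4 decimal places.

0.3658

The Beta prior is conjugate to a Binomial/Bernoulli likelihood; the update adds successes to α and failures to β.
After batch 1: Beta(11.9+3, 9.3+11) = Beta(14.9, 20.3).
After batch 2: Beta(14.9+3, 20.3+10) = Beta(17.9, 30.3).
Mode of Beta(a,b) for a,b>1 is (a−1)/(a+b−2) = 16.9/46.2 = 0.3658.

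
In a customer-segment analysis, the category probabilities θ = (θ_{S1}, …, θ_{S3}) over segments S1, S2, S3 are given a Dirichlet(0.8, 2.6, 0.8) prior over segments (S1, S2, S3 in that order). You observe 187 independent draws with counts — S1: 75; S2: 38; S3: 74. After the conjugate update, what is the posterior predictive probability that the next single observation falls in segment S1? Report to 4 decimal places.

0.3964

The Dirichlet prior is conjugate to the Multinomial likelihood: each posterior αⱼ = prior αⱼ + observed count nⱼ.
Posterior concentration: (75.8, 40.6, 74.8), total = 191.2.
P(next = S1 | data) = α_{S1}/Σα = 0.3964.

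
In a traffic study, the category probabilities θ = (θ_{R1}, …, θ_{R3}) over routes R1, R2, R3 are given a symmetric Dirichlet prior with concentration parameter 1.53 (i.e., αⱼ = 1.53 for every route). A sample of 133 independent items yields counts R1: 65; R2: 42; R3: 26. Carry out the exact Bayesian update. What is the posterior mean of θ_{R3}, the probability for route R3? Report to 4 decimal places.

0.2001

The Dirichlet prior is conjugate to the Multinomial likelihood: each posterior αⱼ = prior αⱼ + observed count nⱼ.
Posterior concentration: (66.53, 43.53, 27.53), total = 137.59.
E[θ_{R3}|data] = α_{R3}/Σα = 27.53/137.59 = 0.2001.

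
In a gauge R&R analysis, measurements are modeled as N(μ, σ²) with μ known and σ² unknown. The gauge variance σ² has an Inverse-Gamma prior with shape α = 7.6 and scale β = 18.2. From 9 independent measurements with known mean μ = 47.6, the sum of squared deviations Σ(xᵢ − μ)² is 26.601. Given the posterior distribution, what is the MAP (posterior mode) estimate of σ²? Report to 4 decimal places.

With known mean μ and an Inverse-Gamma(α, β) prior on σ², the Normal likelihood is conjugate: posterior is Inv-Gamma(α + n/2, β + Σ(xᵢ−μ)²/2).
Posterior: Inv-Gamma(7.6 + 9/2, 18.2 + 26.601/2) = Inv-Gamma(12.10, 31.5005).
Mode = β/(α+1) = 31.5005/13.10 = 2.4046.

2.4046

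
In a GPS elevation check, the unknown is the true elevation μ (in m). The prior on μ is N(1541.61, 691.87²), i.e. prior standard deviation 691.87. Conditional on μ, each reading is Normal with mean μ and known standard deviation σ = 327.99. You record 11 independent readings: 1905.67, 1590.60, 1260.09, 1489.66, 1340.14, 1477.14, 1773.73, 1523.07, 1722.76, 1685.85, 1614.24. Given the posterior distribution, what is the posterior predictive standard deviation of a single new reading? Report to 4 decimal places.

For Normal data with known variance σ², a Normal(μ₀, σ₀²) prior on μ is conjugate. Posterior precision = 1/σ₀² + n/σ²; posterior mean is the precision-weighted average of μ₀ and x̄.
σ₀² = 691.87² = 478684.0969, σ² = 327.99² = 107577.4401; σ² + n·σ₀² = 107577.4401 + 11·478684.0969 = 5373102.506.
Posterior precision = 1/σ₀² + n/σ² = 1/478684.0969 + 11/107577.4401 = (σ² + n·σ₀²)/(σ₀²σ²) = 5373102.506/(478684.0969·107577.4401); posterior variance σₙ² = σ₀²σ²/(σ² + n·σ₀²) = 478684.0969·107577.4401/5373102.506 = 9583.961911.
Predictive variance for one new observation = σₙ² + σ² = 478684.0969·107577.4401/5373102.506 + 107577.4401 = σ²·(σ₀² + 5373102.506)/5373102.506 = 107577.4401·5851786.6029/5373102.506 = 117161.402011; SD = √(107577.4401·5851786.6029/5373102.506) = 342.2885.

342.2885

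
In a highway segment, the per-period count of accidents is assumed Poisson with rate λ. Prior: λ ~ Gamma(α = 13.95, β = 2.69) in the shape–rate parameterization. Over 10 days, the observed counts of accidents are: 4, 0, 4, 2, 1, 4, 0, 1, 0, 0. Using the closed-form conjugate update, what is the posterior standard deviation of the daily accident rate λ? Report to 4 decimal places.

0.4313

With a Gamma(shape α, rate β) prior, the Poisson likelihood is conjugate: the posterior is Gamma(α + ΣXᵢ, β + n).
Sum of counts S = 16 over n = 10 days.
Posterior: Gamma(α+S, β+n) = Gamma(13.95+16, 2.69+10) = Gamma(29.95, 12.69).
SD = √α/β = √29.95/12.69 = 0.4313.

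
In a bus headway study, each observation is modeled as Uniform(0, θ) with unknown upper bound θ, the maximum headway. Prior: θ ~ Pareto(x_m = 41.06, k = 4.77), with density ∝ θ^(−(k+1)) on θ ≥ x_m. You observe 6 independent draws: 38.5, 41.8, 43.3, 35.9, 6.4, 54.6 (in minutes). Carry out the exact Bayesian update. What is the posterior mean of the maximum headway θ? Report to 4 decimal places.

A Pareto(scale x_m, shape k) prior on the upper bound θ of Uniform(0, θ) is conjugate: posterior is Pareto(max(x_m, max xᵢ), k + n).
Sample maximum = 54.6; prior scale x_m = 41.06 → posterior scale = max = 54.60.
Posterior shape = 4.77 + 6 = 10.77.
E[θ|data] = k·x_m/(k−1) = 10.77·54.60/9.77 = 60.1885.

60.1885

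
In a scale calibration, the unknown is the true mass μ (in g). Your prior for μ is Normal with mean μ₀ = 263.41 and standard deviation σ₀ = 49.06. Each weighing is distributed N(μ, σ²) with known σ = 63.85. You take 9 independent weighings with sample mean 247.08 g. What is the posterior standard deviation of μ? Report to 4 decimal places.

19.5252

For Normal data with known variance σ², a Normal(μ₀, σ₀²) prior on μ is conjugate. Posterior precision = 1/σ₀² + n/σ²; posterior mean is the precision-weighted average of μ₀ and x̄.
σ₀² = 49.06² = 2406.8836, σ² = 63.85² = 4076.8225; σ² + n·σ₀² = 4076.8225 + 9·2406.8836 = 25738.7749.
Posterior precision = 1/σ₀² + n/σ² = 1/2406.8836 + 9/4076.8225 = (σ² + n·σ₀²)/(σ₀²σ²) = 25738.7749/(2406.8836·4076.8225); posterior variance σₙ² = σ₀²σ²/(σ² + n·σ₀²) = 2406.8836·4076.8225/25738.7749 = 381.231712.
Posterior SD = √σₙ² = √(2406.8836·4076.8225/25738.7749) = 19.5252.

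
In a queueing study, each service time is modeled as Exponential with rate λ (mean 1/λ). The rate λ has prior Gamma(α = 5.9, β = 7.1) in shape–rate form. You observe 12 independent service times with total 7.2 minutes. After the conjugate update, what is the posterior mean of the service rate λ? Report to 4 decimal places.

1.2517

With a Gamma(shape α, rate β) prior on the exponential rate λ, the posterior after n observations with total T = Σxᵢ is Gamma(α+n, β+T).
Posterior: Gamma(5.9+12, 7.1+7.2) = Gamma(17.9, 14.3).
Posterior mean of λ = α/β = 17.9/14.3 = 1.2517.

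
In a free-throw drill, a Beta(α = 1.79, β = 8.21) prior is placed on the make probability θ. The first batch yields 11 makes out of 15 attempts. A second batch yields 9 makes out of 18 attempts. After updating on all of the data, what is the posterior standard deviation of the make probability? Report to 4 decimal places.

The Beta prior is conjugate to a Binomial/Bernoulli likelihood; the update adds successes to α and failures to β.
After batch 1: Beta(1.79+11, 8.21+4) = Beta(12.79, 12.21).
After batch 2: Beta(12.79+9, 12.21+9) = Beta(21.79, 21.21).
Var = αβ/((α+β)²(α+β+1)) = 21.79·21.21/(43.00²·44.00) = 0.00568078; SD = √0.00568078 = 0.0754.

0.0754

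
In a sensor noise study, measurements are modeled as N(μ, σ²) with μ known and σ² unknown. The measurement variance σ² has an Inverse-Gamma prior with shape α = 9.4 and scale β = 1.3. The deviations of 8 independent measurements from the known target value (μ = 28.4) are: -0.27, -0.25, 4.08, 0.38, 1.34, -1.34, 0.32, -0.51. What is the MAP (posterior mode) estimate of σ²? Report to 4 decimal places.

With known mean μ and an Inverse-Gamma(α, β) prior on σ², the Normal likelihood is conjugate: posterior is Inv-Gamma(α + n/2, β + Σ(xᵢ−μ)²/2).
Σ(xᵢ−μ)² = (-0.27)² + (-0.25)² + (4.08)² + (0.38)² + (1.34)² + (-1.34)² + (0.32)² + (-0.51)² = 20.8799.
Posterior: Inv-Gamma(9.4 + 8/2, 1.3 + 20.8799/2) = Inv-Gamma(13.40, 11.73995).
Mode = β/(α+1) = 11.73995/14.40 = 0.8153.

0.8153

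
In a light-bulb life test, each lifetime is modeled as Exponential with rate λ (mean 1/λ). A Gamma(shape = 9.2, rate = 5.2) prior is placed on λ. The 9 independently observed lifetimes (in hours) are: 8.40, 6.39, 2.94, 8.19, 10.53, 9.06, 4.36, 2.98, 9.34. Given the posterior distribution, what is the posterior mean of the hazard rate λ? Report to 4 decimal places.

With a Gamma(shape α, rate β) prior on the exponential rate λ, the posterior after n observations with total T = Σxᵢ is Gamma(α+n, β+T).
Sum of observations T = 62.19 hours; n = 9.
Posterior: Gamma(9.2+9, 5.2+62.19) = Gamma(18.2, 67.39).
Posterior mean of λ = α/β = 18.2/67.39 = 0.2701.

0.2701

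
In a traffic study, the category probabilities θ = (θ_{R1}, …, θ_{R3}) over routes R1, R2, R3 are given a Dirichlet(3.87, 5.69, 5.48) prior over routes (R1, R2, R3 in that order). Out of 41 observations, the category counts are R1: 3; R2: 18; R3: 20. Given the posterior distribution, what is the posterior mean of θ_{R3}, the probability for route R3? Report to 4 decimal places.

The Dirichlet prior is conjugate to the Multinomial likelihood: each posterior αⱼ = prior αⱼ + observed count nⱼ.
Posterior concentration: (6.87, 23.69, 25.48), total = 56.04.
E[θ_{R3}|data] = α_{R3}/Σα = 25.48/56.04 = 0.4547.

0.4547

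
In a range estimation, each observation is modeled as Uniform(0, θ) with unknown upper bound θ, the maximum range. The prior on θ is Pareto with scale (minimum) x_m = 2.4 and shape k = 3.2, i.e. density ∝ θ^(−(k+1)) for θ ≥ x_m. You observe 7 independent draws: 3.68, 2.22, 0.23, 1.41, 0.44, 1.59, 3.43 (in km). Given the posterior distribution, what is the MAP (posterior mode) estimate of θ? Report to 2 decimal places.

A Pareto(scale x_m, shape k) prior on the upper bound θ of Uniform(0, θ) is conjugate: posterior is Pareto(max(x_m, max xᵢ), k + n).
Sample maximum = 3.68; prior scale x_m = 2.4 → posterior scale = max = 3.68.
Posterior shape = 3.2 + 7 = 10.2.
The Pareto density is decreasing on [x_m, ∞), so the mode is x_m = 3.68.

3.68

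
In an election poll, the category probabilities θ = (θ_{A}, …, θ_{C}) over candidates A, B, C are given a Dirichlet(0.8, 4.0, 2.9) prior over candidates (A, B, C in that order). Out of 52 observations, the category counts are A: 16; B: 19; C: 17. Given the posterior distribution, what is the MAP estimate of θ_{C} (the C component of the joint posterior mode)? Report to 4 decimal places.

0.3333

The Dirichlet prior is conjugate to the Multinomial likelihood: each posterior αⱼ = prior αⱼ + observed count nⱼ.
Posterior concentration: (16.8, 23.0, 19.9), total = 59.7.
Joint mode component: (α_{C}−1)/(Σα−K) = 18.9/56.7 = 0.3333.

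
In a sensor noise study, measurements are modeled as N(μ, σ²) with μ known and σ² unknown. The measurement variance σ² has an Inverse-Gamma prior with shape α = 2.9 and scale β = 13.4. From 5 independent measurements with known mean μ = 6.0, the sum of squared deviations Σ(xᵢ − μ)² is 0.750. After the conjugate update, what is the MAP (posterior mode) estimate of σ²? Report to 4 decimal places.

2.1523

With known mean μ and an Inverse-Gamma(α, β) prior on σ², the Normal likelihood is conjugate: posterior is Inv-Gamma(α + n/2, β + Σ(xᵢ−μ)²/2).
Posterior: Inv-Gamma(2.9 + 5/2, 13.4 + 0.750/2) = Inv-Gamma(5.40, 13.7750).
Mode = β/(α+1) = 13.7750/6.40 = 2.1523.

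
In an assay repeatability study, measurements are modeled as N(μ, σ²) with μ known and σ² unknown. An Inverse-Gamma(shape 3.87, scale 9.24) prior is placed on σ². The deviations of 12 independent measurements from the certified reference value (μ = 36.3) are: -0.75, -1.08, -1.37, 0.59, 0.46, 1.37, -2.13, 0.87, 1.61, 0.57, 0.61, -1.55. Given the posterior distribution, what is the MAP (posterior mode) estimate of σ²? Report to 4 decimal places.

1.6333

With known mean μ and an Inverse-Gamma(α, β) prior on σ², the Normal likelihood is conjugate: posterior is Inv-Gamma(α + n/2, β + Σ(xᵢ−μ)²/2).
Σ(xᵢ−μ)² = (-0.75)² + (-1.08)² + (-1.37)² + (0.59)² + (0.46)² + (1.37)² + (-2.13)² + (0.87)² + (1.61)² + (0.57)² + (0.61)² + (-1.55)² = 17.0278.
Posterior: Inv-Gamma(3.87 + 12/2, 9.24 + 17.0278/2) = Inv-Gamma(9.87, 17.75390).
Mode = β/(α+1) = 17.75390/10.87 = 1.6333.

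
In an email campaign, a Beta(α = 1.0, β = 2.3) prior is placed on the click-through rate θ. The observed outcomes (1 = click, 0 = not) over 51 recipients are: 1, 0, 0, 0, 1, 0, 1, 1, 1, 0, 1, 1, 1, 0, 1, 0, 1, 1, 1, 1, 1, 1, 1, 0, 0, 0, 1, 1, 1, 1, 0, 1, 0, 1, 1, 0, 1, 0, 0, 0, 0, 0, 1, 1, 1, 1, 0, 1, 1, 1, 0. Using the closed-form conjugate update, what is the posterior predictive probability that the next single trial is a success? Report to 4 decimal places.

The Beta prior is conjugate to a Binomial/Bernoulli likelihood; the update adds successes to α and failures to β.
Posterior: Beta(α+k, β+n−k) = Beta(1.0+31, 2.3+20) = Beta(32.0, 22.3).
For a single future Bernoulli trial, P(success | data) = α/(α+β) = 0.5893.

0.5893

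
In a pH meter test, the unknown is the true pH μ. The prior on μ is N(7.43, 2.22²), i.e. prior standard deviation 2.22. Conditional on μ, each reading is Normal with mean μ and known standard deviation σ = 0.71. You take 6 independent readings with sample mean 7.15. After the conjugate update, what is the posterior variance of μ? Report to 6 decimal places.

0.082608

For Normal data with known variance σ², a Normal(μ₀, σ₀²) prior on μ is conjugate. Posterior precision = 1/σ₀² + n/σ²; posterior mean is the precision-weighted average of μ₀ and x̄.
σ₀² = 2.22² = 4.9284, σ² = 0.71² = 0.5041; σ² + n·σ₀² = 0.5041 + 6·4.9284 = 30.0745.
Posterior precision = 1/σ₀² + n/σ² = 1/4.9284 + 6/0.5041 = (σ² + n·σ₀²)/(σ₀²σ²) = 30.0745/(4.9284·0.5041); posterior variance σₙ² = σ₀²σ²/(σ² + n·σ₀²) = 4.9284·0.5041/30.0745 = 0.082608.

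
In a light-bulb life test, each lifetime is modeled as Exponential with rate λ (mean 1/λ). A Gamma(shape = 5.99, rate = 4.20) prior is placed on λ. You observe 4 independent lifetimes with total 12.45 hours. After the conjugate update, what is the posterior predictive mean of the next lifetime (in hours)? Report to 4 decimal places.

1.8521

With a Gamma(shape α, rate β) prior on the exponential rate λ, the posterior after n observations with total T = Σxᵢ is Gamma(α+n, β+T).
Posterior: Gamma(5.99+4, 4.20+12.45) = Gamma(9.99, 16.65).
The predictive distribution for the next observation is Lomax; its mean is β/(α−1) = 16.65/8.99 = 1.8521.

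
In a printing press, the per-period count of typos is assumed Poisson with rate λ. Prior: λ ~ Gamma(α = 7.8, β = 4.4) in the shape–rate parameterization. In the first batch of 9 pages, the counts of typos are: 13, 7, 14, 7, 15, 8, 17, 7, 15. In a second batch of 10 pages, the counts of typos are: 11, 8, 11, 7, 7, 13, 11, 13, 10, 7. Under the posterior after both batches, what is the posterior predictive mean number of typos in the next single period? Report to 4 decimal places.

With a Gamma(shape α, rate β) prior, the Poisson likelihood is conjugate: the posterior is Gamma(α + ΣXᵢ, β + n).
Batch 1: sum of counts S = 103 over n = 9 pages.
After batch 1: Gamma(α+S, β+n) = Gamma(7.8+103, 4.4+9) = Gamma(110.8, 13.4).
Batch 2: sum of counts S = 98 over n = 10 pages.
After batch 2: Gamma(α+S, β+n) = Gamma(110.8+98, 13.4+10) = Gamma(208.8, 23.4).
The predictive distribution for one future period is NegBinom with mean α/β = 8.9231.

8.9231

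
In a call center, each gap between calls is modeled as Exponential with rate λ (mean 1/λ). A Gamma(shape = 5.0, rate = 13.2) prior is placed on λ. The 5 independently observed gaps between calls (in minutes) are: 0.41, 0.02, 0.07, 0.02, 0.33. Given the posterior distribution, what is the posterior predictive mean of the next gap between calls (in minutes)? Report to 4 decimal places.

1.5611

With a Gamma(shape α, rate β) prior on the exponential rate λ, the posterior after n observations with total T = Σxᵢ is Gamma(α+n, β+T).
Sum of observations T = 0.85 minutes; n = 5.
Posterior: Gamma(5.0+5, 13.2+0.85) = Gamma(10.0, 14.05).
The predictive distribution for the next observation is Lomax; its mean is β/(α−1) = 14.05/9.0 = 1.5611.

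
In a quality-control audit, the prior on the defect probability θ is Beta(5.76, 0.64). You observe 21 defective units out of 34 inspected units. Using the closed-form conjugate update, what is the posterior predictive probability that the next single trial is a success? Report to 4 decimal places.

The Beta prior is conjugate to a Binomial/Bernoulli likelihood; the update adds successes to α and failures to β.
Posterior: Beta(α+k, β+n−k) = Beta(5.76+21, 0.64+13) = Beta(26.76, 13.64).
For a single future Bernoulli trial, P(success | data) = α/(α+β) = 0.6624.

0.6624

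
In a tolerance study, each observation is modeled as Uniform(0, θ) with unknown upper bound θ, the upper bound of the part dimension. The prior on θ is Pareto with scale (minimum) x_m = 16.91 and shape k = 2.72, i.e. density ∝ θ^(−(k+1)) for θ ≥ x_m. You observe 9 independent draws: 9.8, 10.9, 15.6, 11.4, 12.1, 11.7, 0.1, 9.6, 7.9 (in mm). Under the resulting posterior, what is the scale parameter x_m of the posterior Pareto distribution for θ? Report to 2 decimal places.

A Pareto(scale x_m, shape k) prior on the upper bound θ of Uniform(0, θ) is conjugate: posterior is Pareto(max(x_m, max xᵢ), k + n).
Sample maximum = 15.6; prior scale x_m = 16.91 → posterior scale = max = 16.91.
Posterior shape = 2.72 + 9 = 11.72.
Posterior scale x_m = 16.91.

16.91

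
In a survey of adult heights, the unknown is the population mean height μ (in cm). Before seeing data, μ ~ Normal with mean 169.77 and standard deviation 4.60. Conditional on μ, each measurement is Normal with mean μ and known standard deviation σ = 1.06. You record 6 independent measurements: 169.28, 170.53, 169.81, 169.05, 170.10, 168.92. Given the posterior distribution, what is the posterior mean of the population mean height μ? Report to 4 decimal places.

169.6164

For Normal data with known variance σ², a Normal(μ₀, σ₀²) prior on μ is conjugate. Posterior precision = 1/σ₀² + n/σ²; posterior mean is the precision-weighted average of μ₀ and x̄.
Σxᵢ = 169.28 + 170.53 + 169.81 + 169.05 + 170.10 + 168.92 = 1017.69, so n·x̄ = 1017.69.
σ₀² = 4.60² = 21.16, σ² = 1.06² = 1.1236; σ² + n·σ₀² = 1.1236 + 6·21.16 = 128.0836.
Posterior mean = (μ₀/σ₀² + n·x̄/σ²)/(1/σ₀² + n/σ²) = (σ²·μ₀ + σ₀²·n·x̄)/(σ² + n·σ₀²) = (1.1236·169.77 + 21.16·1017.69)/128.0836 = 21725.073972/128.0836 = 169.6164.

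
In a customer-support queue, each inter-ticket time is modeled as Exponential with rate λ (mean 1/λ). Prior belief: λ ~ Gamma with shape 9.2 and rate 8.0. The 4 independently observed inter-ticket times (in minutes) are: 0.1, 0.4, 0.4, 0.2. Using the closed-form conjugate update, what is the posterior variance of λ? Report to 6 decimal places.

0.159401

With a Gamma(shape α, rate β) prior on the exponential rate λ, the posterior after n observations with total T = Σxᵢ is Gamma(α+n, β+T).
Sum of observations T = 1.1 minutes; n = 4.
Posterior: Gamma(9.2+4, 8.0+1.1) = Gamma(13.2, 9.1).
Var = α/β² = 0.159401.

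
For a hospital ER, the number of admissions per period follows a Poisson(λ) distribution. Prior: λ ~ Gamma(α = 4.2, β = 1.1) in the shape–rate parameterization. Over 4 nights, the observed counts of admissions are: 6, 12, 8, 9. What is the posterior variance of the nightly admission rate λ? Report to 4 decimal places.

With a Gamma(shape α, rate β) prior, the Poisson likelihood is conjugate: the posterior is Gamma(α + ΣXᵢ, β + n).
Sum of counts S = 35 over n = 4 nights.
Posterior: Gamma(α+S, β+n) = Gamma(4.2+35, 1.1+4) = Gamma(39.2, 5.1).
Var = α/β² = 39.2/5.1² = 1.5071.

1.5071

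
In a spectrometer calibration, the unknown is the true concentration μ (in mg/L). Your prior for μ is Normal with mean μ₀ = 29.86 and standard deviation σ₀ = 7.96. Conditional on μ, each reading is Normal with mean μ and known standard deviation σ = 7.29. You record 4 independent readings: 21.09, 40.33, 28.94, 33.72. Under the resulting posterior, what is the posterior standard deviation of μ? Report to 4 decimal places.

For Normal data with known variance σ², a Normal(μ₀, σ₀²) prior on μ is conjugate. Posterior precision = 1/σ₀² + n/σ²; posterior mean is the precision-weighted average of μ₀ and x̄.
σ₀² = 7.96² = 63.3616, σ² = 7.29² = 53.1441; σ² + n·σ₀² = 53.1441 + 4·63.3616 = 306.5905.
Posterior precision = 1/σ₀² + n/σ² = 1/63.3616 + 4/53.1441 = (σ² + n·σ₀²)/(σ₀²σ²) = 306.5905/(63.3616·53.1441); posterior variance σₙ² = σ₀²σ²/(σ² + n·σ₀²) = 63.3616·53.1441/306.5905 = 10.983038.
Posterior SD = √σₙ² = √(63.3616·53.1441/306.5905) = 3.3141.

3.3141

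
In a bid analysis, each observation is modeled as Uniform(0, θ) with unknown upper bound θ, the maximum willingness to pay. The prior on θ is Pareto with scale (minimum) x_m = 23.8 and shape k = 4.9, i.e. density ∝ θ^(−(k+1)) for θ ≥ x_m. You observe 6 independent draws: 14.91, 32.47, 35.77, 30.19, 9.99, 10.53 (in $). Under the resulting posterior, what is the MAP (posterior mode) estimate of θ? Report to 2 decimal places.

A Pareto(scale x_m, shape k) prior on the upper bound θ of Uniform(0, θ) is conjugate: posterior is Pareto(max(x_m, max xᵢ), k + n).
Sample maximum = 35.77; prior scale x_m = 23.8 → posterior scale = max = 35.77.
Posterior shape = 4.9 + 6 = 10.9.
The Pareto density is decreasing on [x_m, ∞), so the mode is x_m = 35.77.

35.77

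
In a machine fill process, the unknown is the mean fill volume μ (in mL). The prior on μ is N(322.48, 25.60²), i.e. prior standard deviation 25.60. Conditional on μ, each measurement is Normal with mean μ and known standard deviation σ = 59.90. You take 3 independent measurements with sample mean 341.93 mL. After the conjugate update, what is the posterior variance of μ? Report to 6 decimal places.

For Normal data with known variance σ², a Normal(μ₀, σ₀²) prior on μ is conjugate. Posterior precision = 1/σ₀² + n/σ²; posterior mean is the precision-weighted average of μ₀ and x̄.
σ₀² = 25.60² = 655.36, σ² = 59.90² = 3588.01; σ² + n·σ₀² = 3588.01 + 3·655.36 = 5554.09.
Posterior precision = 1/σ₀² + n/σ² = 1/655.36 + 3/3588.01 = (σ² + n·σ₀²)/(σ₀²σ²) = 5554.09/(655.36·3588.01); posterior variance σₙ² = σ₀²σ²/(σ² + n·σ₀²) = 655.36·3588.01/5554.09 = 423.370567.

423.370567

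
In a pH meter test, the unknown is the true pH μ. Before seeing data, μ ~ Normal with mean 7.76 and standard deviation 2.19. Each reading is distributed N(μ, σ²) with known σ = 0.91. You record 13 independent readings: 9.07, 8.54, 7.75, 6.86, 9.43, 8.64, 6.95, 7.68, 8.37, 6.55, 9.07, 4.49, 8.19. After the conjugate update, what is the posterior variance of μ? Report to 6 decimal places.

For Normal data with known variance σ², a Normal(μ₀, σ₀²) prior on μ is conjugate. Posterior precision = 1/σ₀² + n/σ²; posterior mean is the precision-weighted average of μ₀ and x̄.
σ₀² = 2.19² = 4.7961, σ² = 0.91² = 0.8281; σ² + n·σ₀² = 0.8281 + 13·4.7961 = 63.1774.
Posterior precision = 1/σ₀² + n/σ² = 1/4.7961 + 13/0.8281 = (σ² + n·σ₀²)/(σ₀²σ²) = 63.1774/(4.7961·0.8281); posterior variance σₙ² = σ₀²σ²/(σ² + n·σ₀²) = 4.7961·0.8281/63.1774 = 0.062865.

0.062865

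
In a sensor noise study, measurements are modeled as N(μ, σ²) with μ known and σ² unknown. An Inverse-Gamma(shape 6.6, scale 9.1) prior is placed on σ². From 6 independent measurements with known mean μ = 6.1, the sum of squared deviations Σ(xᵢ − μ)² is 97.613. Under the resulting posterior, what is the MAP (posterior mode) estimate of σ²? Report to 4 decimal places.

With known mean μ and an Inverse-Gamma(α, β) prior on σ², the Normal likelihood is conjugate: posterior is Inv-Gamma(α + n/2, β + Σ(xᵢ−μ)²/2).
Posterior: Inv-Gamma(6.6 + 6/2, 9.1 + 97.613/2) = Inv-Gamma(9.60, 57.9065).
Mode = β/(α+1) = 57.9065/10.60 = 5.4629.

5.4629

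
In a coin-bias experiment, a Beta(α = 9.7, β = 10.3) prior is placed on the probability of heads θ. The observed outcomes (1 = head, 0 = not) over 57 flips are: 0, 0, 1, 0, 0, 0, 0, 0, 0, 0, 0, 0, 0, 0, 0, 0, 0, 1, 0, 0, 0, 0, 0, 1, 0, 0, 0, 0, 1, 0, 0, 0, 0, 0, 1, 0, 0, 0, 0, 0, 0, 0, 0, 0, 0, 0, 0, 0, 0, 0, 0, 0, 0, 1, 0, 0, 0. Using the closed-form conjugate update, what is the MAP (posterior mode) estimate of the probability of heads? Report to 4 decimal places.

The Beta prior is conjugate to a Binomial/Bernoulli likelihood; the update adds successes to α and failures to β.
Posterior: Beta(α+k, β+n−k) = Beta(9.7+6, 10.3+51) = Beta(15.7, 61.3).
Mode of Beta(a,b) for a,b>1 is (a−1)/(a+b−2) = 14.7/75.0 = 0.1960.

0.1960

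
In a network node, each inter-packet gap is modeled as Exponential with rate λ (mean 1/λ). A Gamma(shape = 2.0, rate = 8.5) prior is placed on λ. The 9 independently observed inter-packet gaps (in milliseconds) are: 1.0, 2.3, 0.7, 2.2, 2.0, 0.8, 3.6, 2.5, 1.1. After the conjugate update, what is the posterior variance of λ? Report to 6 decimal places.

0.018030

With a Gamma(shape α, rate β) prior on the exponential rate λ, the posterior after n observations with total T = Σxᵢ is Gamma(α+n, β+T).
Sum of observations T = 16.2 milliseconds; n = 9.
Posterior: Gamma(2.0+9, 8.5+16.2) = Gamma(11.0, 24.7).
Var = α/β² = 0.018030.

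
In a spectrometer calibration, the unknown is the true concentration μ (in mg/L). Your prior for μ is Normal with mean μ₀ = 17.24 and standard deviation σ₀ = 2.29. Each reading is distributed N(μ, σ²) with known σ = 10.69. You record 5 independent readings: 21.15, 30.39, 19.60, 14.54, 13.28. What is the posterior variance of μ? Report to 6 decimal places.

4.265408

For Normal data with known variance σ², a Normal(μ₀, σ₀²) prior on μ is conjugate. Posterior precision = 1/σ₀² + n/σ²; posterior mean is the precision-weighted average of μ₀ and x̄.
σ₀² = 2.29² = 5.2441, σ² = 10.69² = 114.2761; σ² + n·σ₀² = 114.2761 + 5·5.2441 = 140.4966.
Posterior precision = 1/σ₀² + n/σ² = 1/5.2441 + 5/114.2761 = (σ² + n·σ₀²)/(σ₀²σ²) = 140.4966/(5.2441·114.2761); posterior variance σₙ² = σ₀²σ²/(σ² + n·σ₀²) = 5.2441·114.2761/140.4966 = 4.265408.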